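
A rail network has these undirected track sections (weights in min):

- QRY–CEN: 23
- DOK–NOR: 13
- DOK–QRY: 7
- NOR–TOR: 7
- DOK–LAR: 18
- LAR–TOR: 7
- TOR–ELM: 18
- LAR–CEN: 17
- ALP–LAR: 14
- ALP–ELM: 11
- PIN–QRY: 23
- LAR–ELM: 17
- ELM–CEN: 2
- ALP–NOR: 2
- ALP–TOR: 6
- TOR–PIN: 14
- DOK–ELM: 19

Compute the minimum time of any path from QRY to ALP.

22 min

Shortest distances from QRY:
QRY: 0
DOK: 7  (via QRY)
NOR: 20  (via DOK)
ALP: 22  (via NOR)
Shortest route: QRY–DOK–NOR–ALP = 22 min.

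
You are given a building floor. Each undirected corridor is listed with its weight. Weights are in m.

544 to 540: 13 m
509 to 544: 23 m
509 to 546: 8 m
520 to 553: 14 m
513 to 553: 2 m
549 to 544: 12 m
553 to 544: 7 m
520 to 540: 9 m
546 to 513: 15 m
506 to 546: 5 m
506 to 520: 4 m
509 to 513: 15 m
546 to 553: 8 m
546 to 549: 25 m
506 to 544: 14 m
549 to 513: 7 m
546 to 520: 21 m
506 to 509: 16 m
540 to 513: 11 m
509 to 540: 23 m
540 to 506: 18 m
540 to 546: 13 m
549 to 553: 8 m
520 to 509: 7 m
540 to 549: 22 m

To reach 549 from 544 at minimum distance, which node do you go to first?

549

Compare a few routes:
544 → 553 → 513 → 549: 7+2+7 = 16
544 → 549: 12 = 12
544 → 553 → 549: 7+8 = 15
The minimum is 12 m via 544 → 549.
So from 544 the first move is to 549.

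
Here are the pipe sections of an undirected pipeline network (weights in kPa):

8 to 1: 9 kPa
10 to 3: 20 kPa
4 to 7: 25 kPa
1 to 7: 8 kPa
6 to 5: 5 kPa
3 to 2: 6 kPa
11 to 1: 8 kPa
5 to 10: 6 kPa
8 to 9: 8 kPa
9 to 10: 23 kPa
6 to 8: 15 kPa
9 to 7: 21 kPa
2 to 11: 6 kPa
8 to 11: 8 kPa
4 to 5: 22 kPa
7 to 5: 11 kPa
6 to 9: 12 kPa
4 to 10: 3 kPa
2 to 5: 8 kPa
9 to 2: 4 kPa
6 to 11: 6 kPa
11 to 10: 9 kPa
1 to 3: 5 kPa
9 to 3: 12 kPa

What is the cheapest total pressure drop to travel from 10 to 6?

11 kPa

Running Dijkstra from 10:
10: 0
4: 3  (via 10)
5: 6  (via 10)
11: 9  (via 10)
6: 11  (via 5)
Shortest route: 10–5–6 = 11 kPa.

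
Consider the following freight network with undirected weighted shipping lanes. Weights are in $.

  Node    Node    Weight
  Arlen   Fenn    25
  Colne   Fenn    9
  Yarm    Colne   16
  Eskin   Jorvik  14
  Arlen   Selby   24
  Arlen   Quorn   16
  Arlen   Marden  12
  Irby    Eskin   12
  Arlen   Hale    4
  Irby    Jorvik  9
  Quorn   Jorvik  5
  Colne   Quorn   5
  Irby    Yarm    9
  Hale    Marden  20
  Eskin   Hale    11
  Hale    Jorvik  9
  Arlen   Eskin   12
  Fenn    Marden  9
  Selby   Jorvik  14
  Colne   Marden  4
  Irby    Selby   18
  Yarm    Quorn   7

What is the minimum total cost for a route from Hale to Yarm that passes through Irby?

$27

Best Hale to Irby: Hale–Jorvik–Irby costing 18
Best Irby to Yarm: Irby–Yarm costing 9
Total via Irby: 18 + 9 = $27.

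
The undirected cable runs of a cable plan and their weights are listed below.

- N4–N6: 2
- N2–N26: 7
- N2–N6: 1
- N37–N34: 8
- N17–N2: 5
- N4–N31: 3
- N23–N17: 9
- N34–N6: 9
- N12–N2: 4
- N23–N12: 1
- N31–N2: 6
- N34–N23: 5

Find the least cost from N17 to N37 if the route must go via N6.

Best N17 to N6: N17–N2–N6 costing 6
Best N6 to N37: N6–N34–N37 costing 17
Total via N6: 6 + 17 = 23.

23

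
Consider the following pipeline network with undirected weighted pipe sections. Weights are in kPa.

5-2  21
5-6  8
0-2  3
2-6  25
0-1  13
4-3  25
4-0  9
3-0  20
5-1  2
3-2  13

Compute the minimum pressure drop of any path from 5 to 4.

24 kPa

Settle nodes by increasing distance from 5:
5: 0
1: 2  (via 5)
6: 8  (via 5)
0: 15  (via 1)
2: 18  (via 0)
4: 24  (via 0)
Shortest route: 5–1–0–4 = 24 kPa.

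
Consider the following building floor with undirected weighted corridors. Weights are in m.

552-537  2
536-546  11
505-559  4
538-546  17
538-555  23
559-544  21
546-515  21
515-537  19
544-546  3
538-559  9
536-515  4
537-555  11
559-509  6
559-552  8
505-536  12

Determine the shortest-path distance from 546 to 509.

30 m

Enumerating some paths:
546–544–559–509: 3+21+6 = 30
546–538–559–509: 17+9+6 = 32
The minimum is 30 m via 546–544–559–509.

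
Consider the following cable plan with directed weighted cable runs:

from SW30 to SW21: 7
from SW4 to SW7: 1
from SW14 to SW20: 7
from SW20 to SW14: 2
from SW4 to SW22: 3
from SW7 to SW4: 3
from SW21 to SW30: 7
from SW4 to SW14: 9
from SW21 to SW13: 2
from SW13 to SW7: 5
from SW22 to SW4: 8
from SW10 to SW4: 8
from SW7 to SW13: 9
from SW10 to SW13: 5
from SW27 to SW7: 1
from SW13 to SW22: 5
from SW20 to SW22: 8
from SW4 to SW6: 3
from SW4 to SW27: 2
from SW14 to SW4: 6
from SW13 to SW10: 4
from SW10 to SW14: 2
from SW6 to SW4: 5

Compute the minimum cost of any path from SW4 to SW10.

Running Dijkstra from SW4:
SW4: 0
SW7: 1  (via SW4)
SW27: 2  (via SW4)
SW6: 3  (via SW4)
SW22: 3  (via SW4)
SW14: 9  (via SW4)
SW13: 10  (via SW7)
SW10: 14  (via SW13)
Shortest route: SW4 → SW7 → SW13 → SW10 = 14.

14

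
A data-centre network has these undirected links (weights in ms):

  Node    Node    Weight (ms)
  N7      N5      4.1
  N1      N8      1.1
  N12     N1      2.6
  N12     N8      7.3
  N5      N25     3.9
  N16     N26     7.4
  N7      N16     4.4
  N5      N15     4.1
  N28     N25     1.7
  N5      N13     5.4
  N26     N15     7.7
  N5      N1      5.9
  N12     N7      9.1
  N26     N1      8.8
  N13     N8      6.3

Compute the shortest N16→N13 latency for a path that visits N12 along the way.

Shortest N16→N12: N16–N7–N12 = 13.5
Best N12 to N13: N12–N1–N8–N13 costing 10
Total via N12: 13.5 + 10 = 23.5 ms.

23.5 ms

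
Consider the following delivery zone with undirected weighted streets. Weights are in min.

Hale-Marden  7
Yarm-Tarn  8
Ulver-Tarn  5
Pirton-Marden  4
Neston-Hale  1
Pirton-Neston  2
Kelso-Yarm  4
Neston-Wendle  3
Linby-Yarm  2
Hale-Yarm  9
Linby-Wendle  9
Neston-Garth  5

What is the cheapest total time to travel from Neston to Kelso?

14 min

Running Dijkstra from Neston:
Neston: 0
Hale: 1  (via Neston)
Pirton: 2  (via Neston)
Wendle: 3  (via Neston)
Garth: 5  (via Neston)
Marden: 6  (via Pirton)
Yarm: 10  (via Hale)
Linby: 12  (via Wendle)
Kelso: 14  (via Yarm)
Shortest route: Neston–Hale–Yarm–Kelso = 14 min.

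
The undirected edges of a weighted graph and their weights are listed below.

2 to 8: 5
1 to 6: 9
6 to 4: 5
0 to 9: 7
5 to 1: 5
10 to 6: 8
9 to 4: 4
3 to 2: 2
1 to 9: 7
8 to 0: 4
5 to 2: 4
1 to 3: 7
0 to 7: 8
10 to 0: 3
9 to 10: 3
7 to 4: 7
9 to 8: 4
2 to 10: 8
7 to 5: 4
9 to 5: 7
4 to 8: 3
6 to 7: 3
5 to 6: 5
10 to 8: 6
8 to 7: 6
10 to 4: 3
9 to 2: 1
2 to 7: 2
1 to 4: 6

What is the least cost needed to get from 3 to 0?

9

Running Dijkstra from 3:
3: 0
2: 2  (via 3)
9: 3  (via 2)
7: 4  (via 2)
5: 6  (via 2)
10: 6  (via 9)
1: 7  (via 3)
4: 7  (via 9)
6: 7  (via 7)
8: 7  (via 2)
0: 9  (via 10)
Shortest route: 3 → 2 → 9 → 10 → 0 = 9.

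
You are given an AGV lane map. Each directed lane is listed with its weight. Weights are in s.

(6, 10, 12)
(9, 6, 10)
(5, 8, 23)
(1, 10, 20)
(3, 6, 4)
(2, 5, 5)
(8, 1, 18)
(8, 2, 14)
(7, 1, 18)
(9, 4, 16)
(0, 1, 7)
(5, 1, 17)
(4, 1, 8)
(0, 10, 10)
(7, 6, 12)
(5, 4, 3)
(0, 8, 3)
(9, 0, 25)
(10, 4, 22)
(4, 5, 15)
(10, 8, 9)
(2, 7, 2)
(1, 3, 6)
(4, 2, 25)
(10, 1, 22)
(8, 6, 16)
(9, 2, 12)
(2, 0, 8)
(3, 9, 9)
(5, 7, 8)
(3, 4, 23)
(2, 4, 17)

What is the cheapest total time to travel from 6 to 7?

37 s

Enumerating some paths:
6 - 10 - 8 - 2 - 5 - 7: 12+9+14+5+8 = 48
6 - 10 - 8 - 2 - 7: 12+9+14+2 = 37
6 - 10 - 4 - 5 - 7: 12+22+15+8 = 57
The minimum is 37 s via 6 - 10 - 8 - 2 - 7.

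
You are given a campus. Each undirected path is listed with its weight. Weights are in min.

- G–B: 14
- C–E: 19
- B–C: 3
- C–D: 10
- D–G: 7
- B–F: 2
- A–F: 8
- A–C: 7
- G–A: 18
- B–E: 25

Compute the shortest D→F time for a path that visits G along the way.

23 min

Best D to G: D → G costing 7
Shortest G→F: G → B → F = 16
Total via G: 7 + 16 = 23 min.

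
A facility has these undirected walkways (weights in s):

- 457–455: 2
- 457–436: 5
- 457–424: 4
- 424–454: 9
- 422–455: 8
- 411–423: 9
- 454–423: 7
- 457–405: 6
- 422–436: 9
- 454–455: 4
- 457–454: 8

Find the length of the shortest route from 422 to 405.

16 s

Candidate routes:
422 - 436 - 457 - 405: 9+5+6 = 20
422 - 455 - 457 - 405: 8+2+6 = 16
The minimum is 16 s via 422 - 455 - 457 - 405.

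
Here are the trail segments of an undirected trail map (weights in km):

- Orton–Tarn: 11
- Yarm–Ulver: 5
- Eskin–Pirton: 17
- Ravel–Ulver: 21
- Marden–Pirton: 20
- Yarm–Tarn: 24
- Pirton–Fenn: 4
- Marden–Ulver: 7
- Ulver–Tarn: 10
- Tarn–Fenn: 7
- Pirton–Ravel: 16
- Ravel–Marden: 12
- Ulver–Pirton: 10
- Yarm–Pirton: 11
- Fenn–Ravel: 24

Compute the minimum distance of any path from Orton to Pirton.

22 km

Enumerating some paths:
Orton → Tarn → Ulver → Pirton: 11+10+10 = 31
Orton → Tarn → Yarm → Pirton: 11+24+11 = 46
Orton → Tarn → Fenn → Pirton: 11+7+4 = 22
Orton → Tarn → Ulver → Yarm → Pirton: 11+10+5+11 = 37
Cheapest is Orton → Tarn → Fenn → Pirton at 22 km.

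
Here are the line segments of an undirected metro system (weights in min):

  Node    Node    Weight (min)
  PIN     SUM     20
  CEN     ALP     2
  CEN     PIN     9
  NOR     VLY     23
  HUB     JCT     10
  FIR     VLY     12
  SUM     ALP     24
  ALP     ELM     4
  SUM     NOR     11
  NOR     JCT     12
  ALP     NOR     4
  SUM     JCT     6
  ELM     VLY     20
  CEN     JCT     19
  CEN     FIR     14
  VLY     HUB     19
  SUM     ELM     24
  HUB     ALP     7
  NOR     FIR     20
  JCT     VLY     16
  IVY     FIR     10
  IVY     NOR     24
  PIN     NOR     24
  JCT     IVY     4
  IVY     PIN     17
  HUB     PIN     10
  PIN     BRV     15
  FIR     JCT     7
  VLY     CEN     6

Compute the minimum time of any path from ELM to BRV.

30 min

Settle nodes by increasing distance from ELM:
ELM: 0
ALP: 4  (via ELM)
CEN: 6  (via ALP)
NOR: 8  (via ALP)
HUB: 11  (via ALP)
VLY: 12  (via CEN)
PIN: 15  (via CEN)
SUM: 19  (via NOR)
JCT: 20  (via NOR)
FIR: 20  (via CEN)
IVY: 24  (via JCT)
BRV: 30  (via PIN)
Shortest route: ELM–ALP–CEN–PIN–BRV = 30 min.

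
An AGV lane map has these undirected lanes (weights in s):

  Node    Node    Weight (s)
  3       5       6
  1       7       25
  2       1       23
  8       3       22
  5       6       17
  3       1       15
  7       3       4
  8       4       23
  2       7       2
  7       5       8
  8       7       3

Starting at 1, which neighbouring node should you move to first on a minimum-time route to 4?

3

Candidate routes:
1 - 7 - 8 - 4: 25+3+23 = 51
1 - 3 - 7 - 8 - 4: 15+4+3+23 = 45
1 - 2 - 7 - 8 - 4: 23+2+3+23 = 51
Cheapest is 1 - 3 - 7 - 8 - 4 at 45 s.
So from 1 the first move is to 3.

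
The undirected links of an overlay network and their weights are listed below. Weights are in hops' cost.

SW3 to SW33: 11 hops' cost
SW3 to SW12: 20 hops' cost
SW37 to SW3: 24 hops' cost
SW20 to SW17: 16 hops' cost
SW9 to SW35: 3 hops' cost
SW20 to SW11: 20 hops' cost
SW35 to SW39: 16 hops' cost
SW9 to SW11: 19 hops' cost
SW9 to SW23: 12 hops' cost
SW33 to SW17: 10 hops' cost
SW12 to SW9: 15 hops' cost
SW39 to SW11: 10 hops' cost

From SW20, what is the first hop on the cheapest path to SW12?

Compare a few routes:
SW20–SW11–SW9–SW12: 20+19+15 = 54
SW20–SW11–SW39–SW35–SW9–SW12: 20+10+16+3+15 = 64
SW20–SW17–SW33–SW3–SW12: 16+10+11+20 = 57
The minimum is 54 hops' cost via SW20–SW11–SW9–SW12.
So from SW20 the first move is to SW11.

SW11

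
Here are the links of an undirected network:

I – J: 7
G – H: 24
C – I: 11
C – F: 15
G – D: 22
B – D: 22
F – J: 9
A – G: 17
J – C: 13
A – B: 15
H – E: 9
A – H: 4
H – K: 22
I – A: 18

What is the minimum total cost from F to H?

38

Compare a few routes:
F → J → I → A → H: 9+7+18+4 = 38
F → J → C → I → A → H: 9+13+11+18+4 = 55
F → C → I → A → H: 15+11+18+4 = 48
F → C → J → I → A → H: 15+13+7+18+4 = 57
Cheapest is F → J → I → A → H at 38.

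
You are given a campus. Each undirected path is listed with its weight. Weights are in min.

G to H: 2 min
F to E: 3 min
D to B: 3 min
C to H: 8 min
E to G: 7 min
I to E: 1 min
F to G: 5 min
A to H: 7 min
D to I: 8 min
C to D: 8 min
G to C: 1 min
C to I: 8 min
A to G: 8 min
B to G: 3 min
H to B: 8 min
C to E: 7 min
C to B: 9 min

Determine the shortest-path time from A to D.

14 min

Running Dijkstra from A:
A: 0
H: 7  (via A)
G: 8  (via A)
C: 9  (via G)
B: 11  (via G)
F: 13  (via G)
D: 14  (via B)
Shortest route: A–G–B–D = 14 min.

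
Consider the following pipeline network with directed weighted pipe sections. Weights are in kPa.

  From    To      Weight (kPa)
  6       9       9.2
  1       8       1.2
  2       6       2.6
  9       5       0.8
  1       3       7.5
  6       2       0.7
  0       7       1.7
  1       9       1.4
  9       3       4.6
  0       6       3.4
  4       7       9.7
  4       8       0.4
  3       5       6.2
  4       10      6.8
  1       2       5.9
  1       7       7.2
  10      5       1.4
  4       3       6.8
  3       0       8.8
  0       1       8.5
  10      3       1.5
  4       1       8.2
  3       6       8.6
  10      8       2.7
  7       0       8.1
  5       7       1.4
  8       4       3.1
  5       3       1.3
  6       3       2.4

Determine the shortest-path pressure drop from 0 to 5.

10.7 kPa

Settle nodes by increasing distance from 0:
0: 0
7: 1.7  (via 0)
6: 3.4  (via 0)
2: 4.1  (via 6)
3: 5.8  (via 6)
1: 8.5  (via 0)
8: 9.7  (via 1)
9: 9.9  (via 1)
5: 10.7  (via 9)
Shortest route: 0 → 1 → 9 → 5 = 10.7 kPa.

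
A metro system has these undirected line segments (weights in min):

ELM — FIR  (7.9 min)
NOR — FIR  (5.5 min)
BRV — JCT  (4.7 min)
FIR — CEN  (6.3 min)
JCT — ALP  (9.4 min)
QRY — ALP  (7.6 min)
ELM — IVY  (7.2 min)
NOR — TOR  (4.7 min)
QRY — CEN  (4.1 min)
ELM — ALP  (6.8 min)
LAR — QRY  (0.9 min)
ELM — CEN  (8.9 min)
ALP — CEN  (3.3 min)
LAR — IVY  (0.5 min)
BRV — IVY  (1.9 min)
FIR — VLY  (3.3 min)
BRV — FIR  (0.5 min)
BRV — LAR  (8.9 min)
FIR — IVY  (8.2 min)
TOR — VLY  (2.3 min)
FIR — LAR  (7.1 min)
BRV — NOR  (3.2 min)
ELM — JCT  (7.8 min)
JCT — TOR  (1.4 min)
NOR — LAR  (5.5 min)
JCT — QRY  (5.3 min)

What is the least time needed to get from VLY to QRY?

Compare a few routes:
VLY - FIR - LAR - QRY: 3.3+7.1+0.9 = 11.3
VLY - FIR - BRV - IVY - LAR - QRY: 3.3+0.5+1.9+0.5+0.9 = 7.1
VLY - TOR - JCT - QRY: 2.3+1.4+5.3 = 9
Cheapest is VLY - FIR - BRV - IVY - LAR - QRY at 7.1 min.

7.1 min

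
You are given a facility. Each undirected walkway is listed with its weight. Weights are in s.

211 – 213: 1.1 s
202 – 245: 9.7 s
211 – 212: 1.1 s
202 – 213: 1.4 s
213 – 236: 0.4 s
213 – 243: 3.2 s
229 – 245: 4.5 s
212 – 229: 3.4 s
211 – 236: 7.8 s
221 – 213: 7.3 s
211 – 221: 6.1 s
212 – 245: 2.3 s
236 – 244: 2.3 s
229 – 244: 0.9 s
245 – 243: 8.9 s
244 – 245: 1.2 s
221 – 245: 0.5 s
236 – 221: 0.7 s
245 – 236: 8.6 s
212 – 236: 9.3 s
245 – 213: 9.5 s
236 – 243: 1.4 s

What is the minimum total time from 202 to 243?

3.2 s

Enumerating some paths:
202–213–243: 1.4+3.2 = 4.6
202–213–236–243: 1.4+0.4+1.4 = 3.2
The minimum is 3.2 s via 202–213–236–243.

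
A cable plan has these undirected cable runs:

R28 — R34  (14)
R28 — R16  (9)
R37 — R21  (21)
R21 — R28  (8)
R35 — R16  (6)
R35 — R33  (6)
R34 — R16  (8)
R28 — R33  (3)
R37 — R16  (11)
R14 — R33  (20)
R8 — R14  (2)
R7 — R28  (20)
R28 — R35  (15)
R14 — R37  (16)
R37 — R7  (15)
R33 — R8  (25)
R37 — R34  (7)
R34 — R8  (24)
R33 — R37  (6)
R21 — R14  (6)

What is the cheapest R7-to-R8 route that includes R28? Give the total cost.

36

Shortest R7→R28: R7–R28 = 20
Shortest R28→R8: R28–R21–R14–R8 = 16
Total via R28: 20 + 16 = 36.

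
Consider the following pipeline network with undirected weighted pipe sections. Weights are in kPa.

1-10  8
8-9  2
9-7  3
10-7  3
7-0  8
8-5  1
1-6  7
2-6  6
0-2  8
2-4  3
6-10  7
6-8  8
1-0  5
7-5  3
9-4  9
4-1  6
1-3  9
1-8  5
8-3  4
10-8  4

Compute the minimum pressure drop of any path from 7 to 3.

Enumerating some paths:
7–5–8–3: 3+1+4 = 8
7–9–8–3: 3+2+4 = 9
The minimum is 8 kPa via 7–5–8–3.

8 kPa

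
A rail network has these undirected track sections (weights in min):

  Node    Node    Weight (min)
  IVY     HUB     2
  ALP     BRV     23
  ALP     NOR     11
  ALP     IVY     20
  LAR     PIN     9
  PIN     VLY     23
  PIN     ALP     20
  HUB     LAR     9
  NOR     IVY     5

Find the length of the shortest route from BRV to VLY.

Running Dijkstra from BRV:
BRV: 0
ALP: 23  (via BRV)
NOR: 34  (via ALP)
IVY: 39  (via NOR)
HUB: 41  (via IVY)
PIN: 43  (via ALP)
LAR: 50  (via HUB)
VLY: 66  (via PIN)
Shortest route: BRV–ALP–PIN–VLY = 66 min.

66 min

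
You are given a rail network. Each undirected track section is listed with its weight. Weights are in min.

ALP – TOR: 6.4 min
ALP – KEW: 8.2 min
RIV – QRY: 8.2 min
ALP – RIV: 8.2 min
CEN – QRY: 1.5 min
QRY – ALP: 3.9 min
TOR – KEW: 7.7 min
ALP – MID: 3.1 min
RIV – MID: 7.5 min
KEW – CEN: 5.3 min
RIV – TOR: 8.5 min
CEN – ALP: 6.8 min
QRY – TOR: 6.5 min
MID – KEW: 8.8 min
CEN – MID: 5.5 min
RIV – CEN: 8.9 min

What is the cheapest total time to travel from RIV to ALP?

8.2 min

Running Dijkstra from RIV:
RIV: 0
MID: 7.5  (via RIV)
ALP: 8.2  (via RIV)
Shortest route: RIV → ALP = 8.2 min.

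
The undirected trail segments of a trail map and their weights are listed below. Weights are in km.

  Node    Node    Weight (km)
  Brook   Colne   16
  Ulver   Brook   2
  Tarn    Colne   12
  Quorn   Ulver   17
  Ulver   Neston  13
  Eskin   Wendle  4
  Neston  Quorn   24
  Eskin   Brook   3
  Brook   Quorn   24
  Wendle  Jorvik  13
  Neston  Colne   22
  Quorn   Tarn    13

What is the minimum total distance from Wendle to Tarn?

35 km

Shortest distances from Wendle:
Wendle: 0
Eskin: 4  (via Wendle)
Brook: 7  (via Eskin)
Ulver: 9  (via Brook)
Jorvik: 13  (via Wendle)
Neston: 22  (via Ulver)
Colne: 23  (via Brook)
Quorn: 26  (via Ulver)
Tarn: 35  (via Colne)
Shortest route: Wendle–Eskin–Brook–Colne–Tarn = 35 km.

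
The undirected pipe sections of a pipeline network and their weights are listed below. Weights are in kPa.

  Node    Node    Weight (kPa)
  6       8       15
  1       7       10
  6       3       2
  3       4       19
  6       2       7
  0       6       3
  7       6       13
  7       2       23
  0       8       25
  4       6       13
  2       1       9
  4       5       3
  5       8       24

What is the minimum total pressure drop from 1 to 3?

Running Dijkstra from 1:
1: 0
2: 9  (via 1)
7: 10  (via 1)
6: 16  (via 2)
3: 18  (via 6)
Shortest route: 1 → 2 → 6 → 3 = 18 kPa.

18 kPa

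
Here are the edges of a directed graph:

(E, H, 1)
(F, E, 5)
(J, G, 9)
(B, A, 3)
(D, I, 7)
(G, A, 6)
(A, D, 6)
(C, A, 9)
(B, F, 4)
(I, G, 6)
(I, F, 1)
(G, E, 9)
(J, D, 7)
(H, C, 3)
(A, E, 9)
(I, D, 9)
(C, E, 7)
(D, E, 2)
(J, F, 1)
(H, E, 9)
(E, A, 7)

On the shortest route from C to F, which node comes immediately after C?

Enumerating some paths:
C - E - A - D - I - F: 7+7+6+7+1 = 28
C - A - D - I - F: 9+6+7+1 = 23
The minimum is 23 via C - A - D - I - F.
So from C the first move is to A.

A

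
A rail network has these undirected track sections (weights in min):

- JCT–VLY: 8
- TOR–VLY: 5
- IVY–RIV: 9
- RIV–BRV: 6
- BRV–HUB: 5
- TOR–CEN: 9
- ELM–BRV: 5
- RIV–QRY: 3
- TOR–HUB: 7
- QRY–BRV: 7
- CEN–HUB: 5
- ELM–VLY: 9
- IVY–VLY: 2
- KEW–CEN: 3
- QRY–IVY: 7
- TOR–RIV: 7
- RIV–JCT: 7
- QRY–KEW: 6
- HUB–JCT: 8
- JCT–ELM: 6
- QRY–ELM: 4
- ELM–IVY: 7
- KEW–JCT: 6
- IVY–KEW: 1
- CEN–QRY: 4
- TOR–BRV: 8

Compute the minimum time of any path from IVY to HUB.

9 min

Shortest distances from IVY:
IVY: 0
KEW: 1  (via IVY)
VLY: 2  (via IVY)
CEN: 4  (via KEW)
TOR: 7  (via VLY)
ELM: 7  (via IVY)
QRY: 7  (via IVY)
JCT: 7  (via KEW)
HUB: 9  (via CEN)
Shortest route: IVY–KEW–CEN–HUB = 9 min.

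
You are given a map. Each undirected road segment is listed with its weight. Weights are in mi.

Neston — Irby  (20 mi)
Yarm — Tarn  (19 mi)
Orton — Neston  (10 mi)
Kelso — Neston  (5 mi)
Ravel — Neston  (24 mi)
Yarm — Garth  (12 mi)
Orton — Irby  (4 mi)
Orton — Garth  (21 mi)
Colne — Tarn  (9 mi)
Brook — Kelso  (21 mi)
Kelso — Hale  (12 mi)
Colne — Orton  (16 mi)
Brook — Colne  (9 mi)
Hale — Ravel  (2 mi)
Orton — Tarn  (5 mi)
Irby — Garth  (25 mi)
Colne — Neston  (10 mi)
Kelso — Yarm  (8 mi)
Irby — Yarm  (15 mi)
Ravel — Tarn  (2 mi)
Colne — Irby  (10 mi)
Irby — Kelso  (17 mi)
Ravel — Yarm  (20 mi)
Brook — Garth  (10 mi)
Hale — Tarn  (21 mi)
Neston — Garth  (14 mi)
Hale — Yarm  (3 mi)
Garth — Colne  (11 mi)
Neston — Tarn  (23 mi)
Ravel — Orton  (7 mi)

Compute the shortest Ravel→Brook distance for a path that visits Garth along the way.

Shortest Ravel→Garth: Ravel–Hale–Yarm–Garth = 17
Shortest Garth→Brook: Garth–Brook = 10
Total via Garth: 17 + 10 = 27 mi.

27 mi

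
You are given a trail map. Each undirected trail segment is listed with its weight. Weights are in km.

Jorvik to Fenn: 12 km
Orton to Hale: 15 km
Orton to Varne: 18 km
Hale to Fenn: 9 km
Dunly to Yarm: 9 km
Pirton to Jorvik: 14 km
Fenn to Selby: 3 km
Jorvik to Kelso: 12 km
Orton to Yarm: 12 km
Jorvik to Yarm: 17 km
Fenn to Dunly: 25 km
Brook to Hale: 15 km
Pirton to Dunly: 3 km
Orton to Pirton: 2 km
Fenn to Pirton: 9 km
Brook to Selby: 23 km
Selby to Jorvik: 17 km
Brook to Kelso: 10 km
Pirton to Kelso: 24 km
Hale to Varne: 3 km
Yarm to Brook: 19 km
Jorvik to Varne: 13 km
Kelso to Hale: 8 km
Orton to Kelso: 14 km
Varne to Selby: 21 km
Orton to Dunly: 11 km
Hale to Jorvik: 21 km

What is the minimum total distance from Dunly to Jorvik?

Enumerating some paths:
Dunly - Pirton - Fenn - Jorvik: 3+9+12 = 24
Dunly - Yarm - Jorvik: 9+17 = 26
Dunly - Pirton - Jorvik: 3+14 = 17
Dunly - Orton - Pirton - Jorvik: 11+2+14 = 27
Cheapest is Dunly - Pirton - Jorvik at 17 km.

17 km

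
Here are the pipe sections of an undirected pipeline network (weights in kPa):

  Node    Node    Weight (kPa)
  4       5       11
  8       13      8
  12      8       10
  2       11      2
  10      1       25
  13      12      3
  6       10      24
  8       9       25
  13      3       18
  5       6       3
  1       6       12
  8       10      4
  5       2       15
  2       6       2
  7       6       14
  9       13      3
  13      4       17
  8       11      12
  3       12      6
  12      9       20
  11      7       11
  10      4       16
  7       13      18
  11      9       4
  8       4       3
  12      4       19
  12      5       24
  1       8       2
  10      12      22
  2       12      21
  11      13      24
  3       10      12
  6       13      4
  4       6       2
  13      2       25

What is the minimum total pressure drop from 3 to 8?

16 kPa

Running Dijkstra from 3:
3: 0
12: 6  (via 3)
13: 9  (via 12)
9: 12  (via 13)
10: 12  (via 3)
6: 13  (via 13)
2: 15  (via 6)
4: 15  (via 6)
5: 16  (via 6)
8: 16  (via 12)
Shortest route: 3 → 12 → 8 = 16 kPa.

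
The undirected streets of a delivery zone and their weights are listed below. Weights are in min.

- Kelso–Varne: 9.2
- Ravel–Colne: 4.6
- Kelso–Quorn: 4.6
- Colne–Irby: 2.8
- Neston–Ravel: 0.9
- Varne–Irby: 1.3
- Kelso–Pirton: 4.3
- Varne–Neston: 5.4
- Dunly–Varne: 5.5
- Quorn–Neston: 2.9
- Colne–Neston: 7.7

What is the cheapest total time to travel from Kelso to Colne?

Compare a few routes:
Kelso–Quorn–Neston–Ravel–Colne: 4.6+2.9+0.9+4.6 = 13
Kelso–Varne–Irby–Colne: 9.2+1.3+2.8 = 13.3
The minimum is 13 min via Kelso–Quorn–Neston–Ravel–Colne.

13 min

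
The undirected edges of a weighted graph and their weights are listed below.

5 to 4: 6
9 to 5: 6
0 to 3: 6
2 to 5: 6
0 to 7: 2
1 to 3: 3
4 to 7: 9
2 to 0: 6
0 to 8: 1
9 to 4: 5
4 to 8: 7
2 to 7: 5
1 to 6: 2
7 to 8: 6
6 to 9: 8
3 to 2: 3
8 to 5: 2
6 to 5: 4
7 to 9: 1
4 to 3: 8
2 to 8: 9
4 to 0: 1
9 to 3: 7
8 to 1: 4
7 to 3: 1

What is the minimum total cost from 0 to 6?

Shortest distances from 0:
0: 0
4: 1  (via 0)
8: 1  (via 0)
7: 2  (via 0)
3: 3  (via 7)
5: 3  (via 8)
9: 3  (via 7)
1: 5  (via 8)
2: 6  (via 0)
6: 7  (via 5)
Shortest route: 0 → 8 → 5 → 6 = 7.

7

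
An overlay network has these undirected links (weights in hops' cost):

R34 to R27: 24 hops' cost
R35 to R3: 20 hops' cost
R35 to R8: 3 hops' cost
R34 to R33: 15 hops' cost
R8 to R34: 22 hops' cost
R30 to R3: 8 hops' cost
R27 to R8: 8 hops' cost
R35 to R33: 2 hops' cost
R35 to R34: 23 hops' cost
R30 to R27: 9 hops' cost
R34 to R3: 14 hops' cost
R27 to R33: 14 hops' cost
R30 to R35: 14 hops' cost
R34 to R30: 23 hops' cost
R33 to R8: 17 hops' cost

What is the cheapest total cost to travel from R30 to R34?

22 hops' cost

Enumerating some paths:
R30 - R34: 23 = 23
R30 - R35 - R33 - R34: 14+2+15 = 31
R30 - R3 - R34: 8+14 = 22
The minimum is 22 hops' cost via R30 - R3 - R34.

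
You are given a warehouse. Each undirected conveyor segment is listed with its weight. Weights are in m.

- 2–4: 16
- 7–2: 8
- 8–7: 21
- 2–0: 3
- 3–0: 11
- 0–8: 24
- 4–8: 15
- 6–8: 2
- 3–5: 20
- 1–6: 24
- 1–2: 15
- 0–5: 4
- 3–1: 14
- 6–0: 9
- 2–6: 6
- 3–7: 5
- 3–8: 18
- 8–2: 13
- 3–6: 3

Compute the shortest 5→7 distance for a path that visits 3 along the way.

Shortest 5→3: 5–0–3 = 15
Best 3 to 7: 3–7 costing 5
Total via 3: 15 + 5 = 20 m.

20 m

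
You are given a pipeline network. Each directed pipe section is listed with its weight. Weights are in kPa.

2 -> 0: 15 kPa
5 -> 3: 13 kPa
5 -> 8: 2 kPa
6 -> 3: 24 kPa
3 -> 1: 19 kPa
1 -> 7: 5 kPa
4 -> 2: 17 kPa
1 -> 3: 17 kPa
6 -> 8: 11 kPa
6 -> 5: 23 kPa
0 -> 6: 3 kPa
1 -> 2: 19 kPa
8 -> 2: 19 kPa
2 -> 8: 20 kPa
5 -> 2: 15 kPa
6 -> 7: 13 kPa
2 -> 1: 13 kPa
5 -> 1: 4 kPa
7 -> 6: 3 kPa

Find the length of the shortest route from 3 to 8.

Shortest distances from 3:
3: 0
1: 19  (via 3)
7: 24  (via 1)
6: 27  (via 7)
2: 38  (via 1)
8: 38  (via 6)
Shortest route: 3–1–7–6–8 = 38 kPa.

38 kPa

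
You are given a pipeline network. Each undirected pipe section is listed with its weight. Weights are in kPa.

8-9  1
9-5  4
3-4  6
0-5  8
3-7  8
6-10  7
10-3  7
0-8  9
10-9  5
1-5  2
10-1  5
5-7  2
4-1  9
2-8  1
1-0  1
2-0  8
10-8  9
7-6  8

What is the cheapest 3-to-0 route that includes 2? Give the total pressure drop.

22 kPa

Best 3 to 2: 3–10–9–8–2 costing 14
Shortest 2→0: 2–0 = 8
Total via 2: 14 + 8 = 22 kPa.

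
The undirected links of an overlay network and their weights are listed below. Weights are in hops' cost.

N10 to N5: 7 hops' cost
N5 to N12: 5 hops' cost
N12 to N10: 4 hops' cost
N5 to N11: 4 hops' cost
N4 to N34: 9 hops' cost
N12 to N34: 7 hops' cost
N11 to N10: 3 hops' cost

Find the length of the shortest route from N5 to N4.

Enumerating some paths:
N5 → N10 → N12 → N34 → N4: 7+4+7+9 = 27
N5 → N12 → N34 → N4: 5+7+9 = 21
N5 → N11 → N10 → N12 → N34 → N4: 4+3+4+7+9 = 27
Cheapest is N5 → N12 → N34 → N4 at 21 hops' cost.

21 hops' cost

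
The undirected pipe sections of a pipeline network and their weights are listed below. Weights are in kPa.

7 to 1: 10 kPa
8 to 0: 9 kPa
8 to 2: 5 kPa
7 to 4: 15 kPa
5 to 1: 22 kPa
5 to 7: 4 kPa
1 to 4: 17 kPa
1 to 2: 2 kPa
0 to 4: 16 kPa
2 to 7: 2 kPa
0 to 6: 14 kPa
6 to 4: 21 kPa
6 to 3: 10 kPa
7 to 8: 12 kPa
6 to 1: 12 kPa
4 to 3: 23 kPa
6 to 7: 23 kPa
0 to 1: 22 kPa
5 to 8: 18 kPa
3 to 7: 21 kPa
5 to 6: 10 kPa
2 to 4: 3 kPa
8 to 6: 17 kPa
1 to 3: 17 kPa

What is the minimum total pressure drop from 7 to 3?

21 kPa

Candidate routes:
7–3: 21 = 21
7–5–6–3: 4+10+10 = 24
The minimum is 21 kPa via 7–3.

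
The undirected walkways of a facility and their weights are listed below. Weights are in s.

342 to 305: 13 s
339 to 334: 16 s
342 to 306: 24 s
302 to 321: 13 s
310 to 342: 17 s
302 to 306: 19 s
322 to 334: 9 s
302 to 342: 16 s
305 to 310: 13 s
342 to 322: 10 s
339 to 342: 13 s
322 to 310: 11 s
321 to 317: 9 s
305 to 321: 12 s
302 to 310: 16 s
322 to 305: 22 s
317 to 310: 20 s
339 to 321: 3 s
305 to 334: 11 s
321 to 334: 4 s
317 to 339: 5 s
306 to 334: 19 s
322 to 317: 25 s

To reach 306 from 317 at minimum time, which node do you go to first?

Enumerating some paths:
317 → 339 → 321 → 302 → 306: 5+3+13+19 = 40
317 → 339 → 321 → 334 → 306: 5+3+4+19 = 31
317 → 339 → 334 → 306: 5+16+19 = 40
317 → 321 → 334 → 306: 9+4+19 = 32
Cheapest is 317 → 339 → 321 → 334 → 306 at 31 s.
So from 317 the first move is to 339.

339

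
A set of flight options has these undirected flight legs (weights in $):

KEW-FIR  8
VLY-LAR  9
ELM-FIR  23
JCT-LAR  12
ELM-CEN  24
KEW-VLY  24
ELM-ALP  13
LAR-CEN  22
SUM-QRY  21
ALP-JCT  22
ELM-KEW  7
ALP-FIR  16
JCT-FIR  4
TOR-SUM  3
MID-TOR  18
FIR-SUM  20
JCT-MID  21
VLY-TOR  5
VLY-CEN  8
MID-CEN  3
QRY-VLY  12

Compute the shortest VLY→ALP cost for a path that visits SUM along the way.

Shortest VLY→SUM: VLY → TOR → SUM = 8
Shortest SUM→ALP: SUM → FIR → ALP = 36
Total via SUM: 8 + 36 = $44.

$44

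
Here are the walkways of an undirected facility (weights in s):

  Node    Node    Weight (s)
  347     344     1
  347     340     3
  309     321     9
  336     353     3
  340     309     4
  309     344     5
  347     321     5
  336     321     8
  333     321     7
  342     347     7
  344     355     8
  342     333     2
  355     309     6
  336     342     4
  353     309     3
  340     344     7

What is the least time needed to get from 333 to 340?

12 s

Enumerating some paths:
333 → 342 → 336 → 353 → 309 → 340: 2+4+3+3+4 = 16
333 → 342 → 347 → 340: 2+7+3 = 12
333 → 321 → 347 → 340: 7+5+3 = 15
333 → 342 → 347 → 344 → 340: 2+7+1+7 = 17
The minimum is 12 s via 333 → 342 → 347 → 340.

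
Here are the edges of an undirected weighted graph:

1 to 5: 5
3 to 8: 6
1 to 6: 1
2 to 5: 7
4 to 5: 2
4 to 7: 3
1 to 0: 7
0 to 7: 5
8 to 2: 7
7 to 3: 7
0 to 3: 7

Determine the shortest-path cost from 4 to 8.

Candidate routes:
4 → 7 → 0 → 3 → 8: 3+5+7+6 = 21
4 → 5 → 2 → 8: 2+7+7 = 16
The minimum is 16 via 4 → 5 → 2 → 8.

16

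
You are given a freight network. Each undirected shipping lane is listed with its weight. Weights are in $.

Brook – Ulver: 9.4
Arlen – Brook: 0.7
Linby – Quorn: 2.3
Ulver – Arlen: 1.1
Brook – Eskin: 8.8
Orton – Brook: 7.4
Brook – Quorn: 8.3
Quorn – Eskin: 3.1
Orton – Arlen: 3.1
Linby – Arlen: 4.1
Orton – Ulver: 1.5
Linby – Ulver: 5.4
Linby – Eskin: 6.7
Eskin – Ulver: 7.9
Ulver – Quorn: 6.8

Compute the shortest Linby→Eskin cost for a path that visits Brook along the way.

$13.6

Shortest Linby→Brook: Linby → Arlen → Brook = 4.8
Shortest Brook→Eskin: Brook → Eskin = 8.8
Total via Brook: 4.8 + 8.8 = $13.6.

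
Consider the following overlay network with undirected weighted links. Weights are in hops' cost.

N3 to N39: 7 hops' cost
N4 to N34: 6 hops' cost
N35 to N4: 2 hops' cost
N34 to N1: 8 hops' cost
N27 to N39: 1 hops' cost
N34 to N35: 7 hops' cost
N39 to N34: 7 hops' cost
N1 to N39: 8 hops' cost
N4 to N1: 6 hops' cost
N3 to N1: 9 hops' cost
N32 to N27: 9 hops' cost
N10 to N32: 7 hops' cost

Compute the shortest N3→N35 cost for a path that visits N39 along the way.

21 hops' cost

Shortest N3→N39: N3–N39 = 7
Best N39 to N35: N39–N34–N35 costing 14
Total via N39: 7 + 14 = 21 hops' cost.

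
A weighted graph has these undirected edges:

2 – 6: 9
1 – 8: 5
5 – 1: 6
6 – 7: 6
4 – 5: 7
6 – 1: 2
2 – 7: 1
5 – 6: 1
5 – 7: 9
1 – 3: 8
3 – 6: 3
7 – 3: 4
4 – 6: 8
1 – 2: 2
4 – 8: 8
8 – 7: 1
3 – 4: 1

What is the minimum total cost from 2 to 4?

6

Running Dijkstra from 2:
2: 0
7: 1  (via 2)
1: 2  (via 2)
8: 2  (via 7)
6: 4  (via 1)
3: 5  (via 7)
5: 5  (via 6)
4: 6  (via 3)
Shortest route: 2 → 7 → 3 → 4 = 6.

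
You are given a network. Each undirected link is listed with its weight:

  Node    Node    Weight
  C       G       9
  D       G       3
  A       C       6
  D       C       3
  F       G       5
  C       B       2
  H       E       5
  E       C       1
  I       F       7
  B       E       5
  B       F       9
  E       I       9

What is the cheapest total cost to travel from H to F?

17

Settle nodes by increasing distance from H:
H: 0
E: 5  (via H)
C: 6  (via E)
B: 8  (via C)
D: 9  (via C)
A: 12  (via C)
G: 12  (via D)
I: 14  (via E)
F: 17  (via B)
Shortest route: H–E–C–B–F = 17.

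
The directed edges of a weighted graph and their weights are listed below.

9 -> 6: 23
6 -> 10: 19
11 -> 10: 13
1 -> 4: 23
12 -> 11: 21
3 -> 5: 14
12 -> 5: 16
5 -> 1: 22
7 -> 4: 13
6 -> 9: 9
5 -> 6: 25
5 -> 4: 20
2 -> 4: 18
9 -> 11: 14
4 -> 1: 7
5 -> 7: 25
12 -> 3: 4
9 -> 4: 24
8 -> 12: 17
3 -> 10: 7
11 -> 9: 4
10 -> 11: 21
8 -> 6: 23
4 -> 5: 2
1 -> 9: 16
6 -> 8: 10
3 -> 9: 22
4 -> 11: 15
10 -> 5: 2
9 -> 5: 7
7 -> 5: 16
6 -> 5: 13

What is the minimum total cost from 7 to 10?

Compare a few routes:
7 - 4 - 5 - 6 - 10: 13+2+25+19 = 59
7 - 5 - 6 - 10: 16+25+19 = 60
7 - 4 - 11 - 10: 13+15+13 = 41
Cheapest is 7 - 4 - 11 - 10 at 41.

41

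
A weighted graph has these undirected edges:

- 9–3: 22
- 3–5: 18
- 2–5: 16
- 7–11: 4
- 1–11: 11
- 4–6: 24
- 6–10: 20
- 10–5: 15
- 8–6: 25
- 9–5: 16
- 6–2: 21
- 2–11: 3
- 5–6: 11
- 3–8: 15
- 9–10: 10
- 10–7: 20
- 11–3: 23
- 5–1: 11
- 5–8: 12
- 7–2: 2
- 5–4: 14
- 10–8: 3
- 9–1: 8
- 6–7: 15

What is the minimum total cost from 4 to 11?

Enumerating some paths:
4 - 5 - 1 - 11: 14+11+11 = 36
4 - 5 - 2 - 11: 14+16+3 = 33
The minimum is 33 via 4 - 5 - 2 - 11.

33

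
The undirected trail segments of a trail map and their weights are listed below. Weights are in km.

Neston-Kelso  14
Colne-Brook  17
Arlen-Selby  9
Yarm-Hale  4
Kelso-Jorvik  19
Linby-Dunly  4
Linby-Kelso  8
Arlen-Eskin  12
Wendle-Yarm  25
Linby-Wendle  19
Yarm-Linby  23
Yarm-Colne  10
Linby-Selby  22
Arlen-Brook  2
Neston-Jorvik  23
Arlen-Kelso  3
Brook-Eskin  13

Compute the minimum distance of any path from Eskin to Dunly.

Enumerating some paths:
Eskin - Arlen - Kelso - Linby - Dunly: 12+3+8+4 = 27
Eskin - Brook - Arlen - Kelso - Linby - Dunly: 13+2+3+8+4 = 30
The minimum is 27 km via Eskin - Arlen - Kelso - Linby - Dunly.

27 km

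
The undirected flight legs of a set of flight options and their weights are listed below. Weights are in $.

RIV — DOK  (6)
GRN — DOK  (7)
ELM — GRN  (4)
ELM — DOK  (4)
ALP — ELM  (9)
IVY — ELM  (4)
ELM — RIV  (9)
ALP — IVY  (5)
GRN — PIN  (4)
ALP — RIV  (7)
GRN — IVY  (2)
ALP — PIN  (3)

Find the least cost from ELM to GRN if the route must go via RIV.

Best ELM to RIV: ELM → RIV costing 9
Best RIV to GRN: RIV → DOK → GRN costing 13
Total via RIV: 9 + 13 = $22.

$22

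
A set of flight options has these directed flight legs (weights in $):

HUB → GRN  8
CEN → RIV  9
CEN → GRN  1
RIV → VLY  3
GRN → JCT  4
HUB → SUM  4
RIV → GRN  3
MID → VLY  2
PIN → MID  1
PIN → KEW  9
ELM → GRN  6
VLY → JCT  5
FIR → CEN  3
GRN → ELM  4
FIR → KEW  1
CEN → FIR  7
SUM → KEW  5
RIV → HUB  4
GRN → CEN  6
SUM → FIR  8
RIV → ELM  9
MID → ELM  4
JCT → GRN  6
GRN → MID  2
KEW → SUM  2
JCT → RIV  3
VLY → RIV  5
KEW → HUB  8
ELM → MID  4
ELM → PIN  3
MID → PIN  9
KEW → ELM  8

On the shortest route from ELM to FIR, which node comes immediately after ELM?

GRN

Candidate routes:
ELM - MID - VLY - RIV - GRN - CEN - FIR: 4+2+5+3+6+7 = 27
ELM - GRN - CEN - FIR: 6+6+7 = 19
ELM - PIN - KEW - SUM - FIR: 3+9+2+8 = 22
Cheapest is ELM - GRN - CEN - FIR at $19.
So from ELM the first move is to GRN.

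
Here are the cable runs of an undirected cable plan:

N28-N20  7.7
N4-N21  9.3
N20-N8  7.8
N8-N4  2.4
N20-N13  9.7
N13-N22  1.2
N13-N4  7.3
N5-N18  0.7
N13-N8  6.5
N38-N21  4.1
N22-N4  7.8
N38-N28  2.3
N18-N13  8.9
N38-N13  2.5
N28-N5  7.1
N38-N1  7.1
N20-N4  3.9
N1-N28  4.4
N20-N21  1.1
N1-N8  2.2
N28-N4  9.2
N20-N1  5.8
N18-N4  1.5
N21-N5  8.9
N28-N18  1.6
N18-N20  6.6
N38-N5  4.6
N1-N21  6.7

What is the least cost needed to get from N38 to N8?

Enumerating some paths:
N38 → N28 → N1 → N8: 2.3+4.4+2.2 = 8.9
N38 → N28 → N18 → N4 → N8: 2.3+1.6+1.5+2.4 = 7.8
N38 → N13 → N8: 2.5+6.5 = 9
Cheapest is N38 → N28 → N18 → N4 → N8 at 7.8.

7.8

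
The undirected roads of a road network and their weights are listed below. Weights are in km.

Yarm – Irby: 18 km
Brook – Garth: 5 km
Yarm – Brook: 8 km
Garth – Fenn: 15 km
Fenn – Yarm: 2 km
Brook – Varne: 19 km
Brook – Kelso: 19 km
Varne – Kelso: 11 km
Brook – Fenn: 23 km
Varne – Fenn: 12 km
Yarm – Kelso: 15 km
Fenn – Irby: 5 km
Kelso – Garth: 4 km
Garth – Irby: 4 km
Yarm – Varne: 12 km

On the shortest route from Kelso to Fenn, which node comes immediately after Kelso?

Candidate routes:
Kelso - Yarm - Fenn: 15+2 = 17
Kelso - Garth - Irby - Fenn: 4+4+5 = 13
Cheapest is Kelso - Garth - Irby - Fenn at 13 km.
So from Kelso the first move is to Garth.

Garth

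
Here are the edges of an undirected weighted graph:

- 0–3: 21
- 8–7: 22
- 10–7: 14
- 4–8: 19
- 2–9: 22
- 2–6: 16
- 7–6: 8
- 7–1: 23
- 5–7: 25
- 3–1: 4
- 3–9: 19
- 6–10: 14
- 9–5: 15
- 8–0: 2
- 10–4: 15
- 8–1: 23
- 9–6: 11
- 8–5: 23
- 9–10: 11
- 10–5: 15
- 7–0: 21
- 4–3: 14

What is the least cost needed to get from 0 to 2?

45

Running Dijkstra from 0:
0: 0
8: 2  (via 0)
3: 21  (via 0)
4: 21  (via 8)
7: 21  (via 0)
1: 25  (via 8)
5: 25  (via 8)
6: 29  (via 7)
10: 35  (via 7)
9: 40  (via 3)
2: 45  (via 6)
Shortest route: 0–7–6–2 = 45.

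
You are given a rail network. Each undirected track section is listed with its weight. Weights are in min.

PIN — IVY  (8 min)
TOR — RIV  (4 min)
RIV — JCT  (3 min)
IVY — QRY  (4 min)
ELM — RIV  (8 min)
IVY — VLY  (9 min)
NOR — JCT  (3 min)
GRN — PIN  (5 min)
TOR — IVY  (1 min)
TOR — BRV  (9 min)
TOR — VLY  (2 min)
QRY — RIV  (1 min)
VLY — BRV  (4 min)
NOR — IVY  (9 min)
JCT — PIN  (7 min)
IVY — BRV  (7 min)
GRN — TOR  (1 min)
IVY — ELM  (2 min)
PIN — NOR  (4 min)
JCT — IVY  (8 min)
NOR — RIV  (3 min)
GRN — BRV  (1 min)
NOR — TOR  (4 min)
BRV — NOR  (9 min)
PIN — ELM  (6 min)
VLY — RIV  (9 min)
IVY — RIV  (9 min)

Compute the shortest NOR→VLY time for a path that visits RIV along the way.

Best NOR to RIV: NOR–RIV costing 3
Shortest RIV→VLY: RIV–TOR–VLY = 6
Total via RIV: 3 + 6 = 9 min.

9 min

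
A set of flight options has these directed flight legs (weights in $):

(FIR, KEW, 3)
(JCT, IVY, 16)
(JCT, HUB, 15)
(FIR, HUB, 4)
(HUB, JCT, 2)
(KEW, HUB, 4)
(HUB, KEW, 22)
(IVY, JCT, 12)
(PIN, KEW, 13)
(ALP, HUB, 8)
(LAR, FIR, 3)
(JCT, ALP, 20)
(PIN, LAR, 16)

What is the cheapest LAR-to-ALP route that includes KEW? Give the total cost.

Best LAR to KEW: LAR → FIR → KEW costing 6
Best KEW to ALP: KEW → HUB → JCT → ALP costing 26
Total via KEW: 6 + 26 = $32.

$32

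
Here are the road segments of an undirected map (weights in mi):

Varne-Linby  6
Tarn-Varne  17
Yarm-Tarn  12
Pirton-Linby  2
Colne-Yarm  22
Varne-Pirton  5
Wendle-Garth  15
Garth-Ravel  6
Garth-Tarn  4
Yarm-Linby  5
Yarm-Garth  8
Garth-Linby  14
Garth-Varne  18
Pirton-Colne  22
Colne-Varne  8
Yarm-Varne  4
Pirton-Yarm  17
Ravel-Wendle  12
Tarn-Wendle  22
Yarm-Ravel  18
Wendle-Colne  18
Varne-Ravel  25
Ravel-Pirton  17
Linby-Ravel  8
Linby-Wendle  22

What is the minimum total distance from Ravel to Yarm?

13 mi

Settle nodes by increasing distance from Ravel:
Ravel: 0
Garth: 6  (via Ravel)
Linby: 8  (via Ravel)
Tarn: 10  (via Garth)
Pirton: 10  (via Linby)
Wendle: 12  (via Ravel)
Yarm: 13  (via Linby)
Shortest route: Ravel → Linby → Yarm = 13 mi.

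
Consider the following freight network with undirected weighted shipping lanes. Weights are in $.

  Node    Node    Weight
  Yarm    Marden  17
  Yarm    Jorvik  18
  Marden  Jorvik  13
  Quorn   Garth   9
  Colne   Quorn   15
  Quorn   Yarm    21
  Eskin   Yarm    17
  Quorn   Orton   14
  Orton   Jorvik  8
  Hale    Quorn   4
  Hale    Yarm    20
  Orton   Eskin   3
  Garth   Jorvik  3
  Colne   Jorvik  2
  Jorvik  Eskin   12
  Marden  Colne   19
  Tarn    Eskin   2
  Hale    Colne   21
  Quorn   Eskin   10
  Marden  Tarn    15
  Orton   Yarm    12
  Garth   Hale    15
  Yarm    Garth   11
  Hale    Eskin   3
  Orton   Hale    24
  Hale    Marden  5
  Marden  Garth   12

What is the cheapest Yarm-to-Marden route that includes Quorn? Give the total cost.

$29

Shortest Yarm→Quorn: Yarm → Garth → Quorn = 20
Best Quorn to Marden: Quorn → Hale → Marden costing 9
Total via Quorn: 20 + 9 = $29.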